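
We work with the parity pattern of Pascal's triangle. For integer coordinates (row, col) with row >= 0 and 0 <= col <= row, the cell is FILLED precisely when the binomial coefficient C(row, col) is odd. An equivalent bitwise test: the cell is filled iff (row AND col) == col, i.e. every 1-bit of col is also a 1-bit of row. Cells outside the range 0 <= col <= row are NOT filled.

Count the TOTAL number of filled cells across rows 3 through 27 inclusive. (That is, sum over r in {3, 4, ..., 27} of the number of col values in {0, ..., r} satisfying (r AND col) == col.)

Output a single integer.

r3=11 pc2: +4 =4
r4=100 pc1: +2 =6
r5=101 pc2: +4 =10
r6=110 pc2: +4 =14
r7=111 pc3: +8 =22
r8=1000 pc1: +2 =24
r9=1001 pc2: +4 =28
r10=1010 pc2: +4 =32
r11=1011 pc3: +8 =40
r12=1100 pc2: +4 =44
r13=1101 pc3: +8 =52
r14=1110 pc3: +8 =60
r15=1111 pc4: +16 =76
r16=10000 pc1: +2 =78
r17=10001 pc2: +4 =82
r18=10010 pc2: +4 =86
r19=10011 pc3: +8 =94
r20=10100 pc2: +4 =98
r21=10101 pc3: +8 =106
r22=10110 pc3: +8 =114
r23=10111 pc4: +16 =130
r24=11000 pc2: +4 =134
r25=11001 pc3: +8 =142
r26=11010 pc3: +8 =150
r27=11011 pc4: +16 =166

Answer: 166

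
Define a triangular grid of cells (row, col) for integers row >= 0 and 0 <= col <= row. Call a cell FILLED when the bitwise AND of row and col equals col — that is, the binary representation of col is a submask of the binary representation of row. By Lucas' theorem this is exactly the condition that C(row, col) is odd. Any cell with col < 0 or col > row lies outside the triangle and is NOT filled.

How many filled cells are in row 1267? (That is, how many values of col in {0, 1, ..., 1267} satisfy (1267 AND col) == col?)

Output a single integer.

Answer: 128

Derivation:
1267 in binary = 10011110011
popcount(1267) = number of 1-bits in 10011110011 = 7
A col c satisfies (1267 AND c) == c iff every set bit of c is also set in 1267; each of the 7 set bits of 1267 can independently be on or off in c.
count = 2^7 = 128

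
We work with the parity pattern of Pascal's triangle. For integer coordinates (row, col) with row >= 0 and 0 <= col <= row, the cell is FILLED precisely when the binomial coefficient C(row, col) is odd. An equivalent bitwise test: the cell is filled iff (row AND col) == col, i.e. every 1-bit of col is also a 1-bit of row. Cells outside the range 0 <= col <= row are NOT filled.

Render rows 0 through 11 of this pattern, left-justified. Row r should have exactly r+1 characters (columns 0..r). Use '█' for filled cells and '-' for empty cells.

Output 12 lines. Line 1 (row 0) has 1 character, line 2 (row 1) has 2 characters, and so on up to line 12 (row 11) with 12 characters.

Answer: █
██
█-█
████
█---█
██--██
█-█-█-█
████████
█-------█
██------██
█-█-----█-█
████----████

Derivation:
r0=0: █
r1=1: ██
r2=10: █-█
r3=11: ████
r4=100: █---█
r5=101: ██--██
r6=110: █-█-█-█
r7=111: ████████
r8=1000: █-------█
r9=1001: ██------██
r10=1010: █-█-----█-█
r11=1011: ████----████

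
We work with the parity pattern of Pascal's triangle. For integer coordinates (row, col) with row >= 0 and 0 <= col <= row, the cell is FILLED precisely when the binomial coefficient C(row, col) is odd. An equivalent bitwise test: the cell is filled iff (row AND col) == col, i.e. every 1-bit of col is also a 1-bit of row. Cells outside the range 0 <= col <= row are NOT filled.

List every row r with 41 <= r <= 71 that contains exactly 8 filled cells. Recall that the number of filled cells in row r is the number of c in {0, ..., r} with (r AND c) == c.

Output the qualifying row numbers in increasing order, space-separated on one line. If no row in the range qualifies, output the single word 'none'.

Answer: 41 42 44 49 50 52 56 67 69 70

Derivation:
Row r has 2^popcount(r) filled cells, so we need popcount(r) = log2(8) = 3.
Scan r = 41..71 and keep those with exactly 3 one-bits:
r=41=101001 popcount=3 -> KEEP
r=42=101010 popcount=3 -> KEEP
r=43=101011 popcount=4 -> skip
r=44=101100 popcount=3 -> KEEP
r=45=101101 popcount=4 -> skip
r=46=101110 popcount=4 -> skip
r=47=101111 popcount=5 -> skip
r=48=110000 popcount=2 -> skip
r=49=110001 popcount=3 -> KEEP
r=50=110010 popcount=3 -> KEEP
r=51=110011 popcount=4 -> skip
r=52=110100 popcount=3 -> KEEP
r=53=110101 popcount=4 -> skip
r=54=110110 popcount=4 -> skip
r=55=110111 popcount=5 -> skip
r=56=111000 popcount=3 -> KEEP
r=57=111001 popcount=4 -> skip
r=58=111010 popcount=4 -> skip
r=59=111011 popcount=5 -> skip
r=60=111100 popcount=4 -> skip
r=61=111101 popcount=5 -> skip
r=62=111110 popcount=5 -> skip
r=63=111111 popcount=6 -> skip
r=64=1000000 popcount=1 -> skip
r=65=1000001 popcount=2 -> skip
r=66=1000010 popcount=2 -> skip
r=67=1000011 popcount=3 -> KEEP
r=68=1000100 popcount=2 -> skip
r=69=1000101 popcount=3 -> KEEP
r=70=1000110 popcount=3 -> KEEP
r=71=1000111 popcount=4 -> skip
Kept rows: 41 42 44 49 50 52 56 67 69 70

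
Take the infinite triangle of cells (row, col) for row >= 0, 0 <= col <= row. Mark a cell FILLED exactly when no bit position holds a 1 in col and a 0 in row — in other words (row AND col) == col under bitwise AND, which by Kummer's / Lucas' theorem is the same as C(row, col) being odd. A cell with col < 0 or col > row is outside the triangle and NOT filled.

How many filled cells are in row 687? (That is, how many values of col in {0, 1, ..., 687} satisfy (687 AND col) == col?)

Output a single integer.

687 in binary = 1010101111
popcount(687) = number of 1-bits in 1010101111 = 7
A col c satisfies (687 AND c) == c iff every set bit of c is also set in 687; each of the 7 set bits of 687 can independently be on or off in c.
count = 2^7 = 128

Answer: 128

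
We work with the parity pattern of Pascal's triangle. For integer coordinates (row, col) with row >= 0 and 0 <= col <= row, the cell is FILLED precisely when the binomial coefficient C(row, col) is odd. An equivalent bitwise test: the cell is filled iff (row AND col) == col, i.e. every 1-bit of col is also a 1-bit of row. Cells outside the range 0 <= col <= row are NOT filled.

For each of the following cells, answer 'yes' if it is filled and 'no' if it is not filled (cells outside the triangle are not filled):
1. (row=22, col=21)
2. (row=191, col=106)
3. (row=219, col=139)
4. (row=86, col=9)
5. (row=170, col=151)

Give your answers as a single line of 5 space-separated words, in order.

(22,21): row=0b10110, col=0b10101, row AND col = 0b10100 = 20; 20 != 21 -> empty
(191,106): row=0b10111111, col=0b1101010, row AND col = 0b101010 = 42; 42 != 106 -> empty
(219,139): row=0b11011011, col=0b10001011, row AND col = 0b10001011 = 139; 139 == 139 -> filled
(86,9): row=0b1010110, col=0b1001, row AND col = 0b0 = 0; 0 != 9 -> empty
(170,151): row=0b10101010, col=0b10010111, row AND col = 0b10000010 = 130; 130 != 151 -> empty

Answer: no no yes no no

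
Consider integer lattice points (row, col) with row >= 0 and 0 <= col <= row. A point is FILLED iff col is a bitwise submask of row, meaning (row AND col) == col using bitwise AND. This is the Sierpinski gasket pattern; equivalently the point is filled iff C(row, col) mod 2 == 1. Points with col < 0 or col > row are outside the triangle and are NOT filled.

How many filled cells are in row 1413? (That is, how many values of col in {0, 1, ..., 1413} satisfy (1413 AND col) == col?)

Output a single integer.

Answer: 32

Derivation:
1413 in binary = 10110000101
popcount(1413) = number of 1-bits in 10110000101 = 5
A col c satisfies (1413 AND c) == c iff every set bit of c is also set in 1413; each of the 5 set bits of 1413 can independently be on or off in c.
count = 2^5 = 32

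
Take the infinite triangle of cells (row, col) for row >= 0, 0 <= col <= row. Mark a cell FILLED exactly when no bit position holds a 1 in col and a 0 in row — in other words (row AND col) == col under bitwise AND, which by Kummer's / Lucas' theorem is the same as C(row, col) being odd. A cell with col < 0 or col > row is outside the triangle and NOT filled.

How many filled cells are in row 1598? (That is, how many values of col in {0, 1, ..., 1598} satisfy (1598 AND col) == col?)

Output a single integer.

1598 in binary = 11000111110
popcount(1598) = number of 1-bits in 11000111110 = 7
A col c satisfies (1598 AND c) == c iff every set bit of c is also set in 1598; each of the 7 set bits of 1598 can independently be on or off in c.
count = 2^7 = 128

Answer: 128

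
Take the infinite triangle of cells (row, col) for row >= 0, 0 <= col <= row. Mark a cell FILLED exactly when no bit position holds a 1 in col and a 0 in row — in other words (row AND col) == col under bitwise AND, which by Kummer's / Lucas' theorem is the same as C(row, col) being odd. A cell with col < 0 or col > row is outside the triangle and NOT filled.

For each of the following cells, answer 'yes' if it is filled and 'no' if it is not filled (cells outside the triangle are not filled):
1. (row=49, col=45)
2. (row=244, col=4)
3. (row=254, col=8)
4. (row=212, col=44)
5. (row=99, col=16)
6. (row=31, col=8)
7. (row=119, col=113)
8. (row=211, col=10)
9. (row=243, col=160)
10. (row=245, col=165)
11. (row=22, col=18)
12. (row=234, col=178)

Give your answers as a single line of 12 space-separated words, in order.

(49,45): row=0b110001, col=0b101101, row AND col = 0b100001 = 33; 33 != 45 -> empty
(244,4): row=0b11110100, col=0b100, row AND col = 0b100 = 4; 4 == 4 -> filled
(254,8): row=0b11111110, col=0b1000, row AND col = 0b1000 = 8; 8 == 8 -> filled
(212,44): row=0b11010100, col=0b101100, row AND col = 0b100 = 4; 4 != 44 -> empty
(99,16): row=0b1100011, col=0b10000, row AND col = 0b0 = 0; 0 != 16 -> empty
(31,8): row=0b11111, col=0b1000, row AND col = 0b1000 = 8; 8 == 8 -> filled
(119,113): row=0b1110111, col=0b1110001, row AND col = 0b1110001 = 113; 113 == 113 -> filled
(211,10): row=0b11010011, col=0b1010, row AND col = 0b10 = 2; 2 != 10 -> empty
(243,160): row=0b11110011, col=0b10100000, row AND col = 0b10100000 = 160; 160 == 160 -> filled
(245,165): row=0b11110101, col=0b10100101, row AND col = 0b10100101 = 165; 165 == 165 -> filled
(22,18): row=0b10110, col=0b10010, row AND col = 0b10010 = 18; 18 == 18 -> filled
(234,178): row=0b11101010, col=0b10110010, row AND col = 0b10100010 = 162; 162 != 178 -> empty

Answer: no yes yes no no yes yes no yes yes yes no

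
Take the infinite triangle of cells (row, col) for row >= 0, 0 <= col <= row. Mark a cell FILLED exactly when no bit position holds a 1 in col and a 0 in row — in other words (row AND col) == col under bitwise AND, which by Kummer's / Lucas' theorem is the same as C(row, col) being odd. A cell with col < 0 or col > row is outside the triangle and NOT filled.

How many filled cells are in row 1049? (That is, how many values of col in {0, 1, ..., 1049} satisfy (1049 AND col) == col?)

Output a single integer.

Answer: 16

Derivation:
1049 in binary = 10000011001
popcount(1049) = number of 1-bits in 10000011001 = 4
A col c satisfies (1049 AND c) == c iff every set bit of c is also set in 1049; each of the 4 set bits of 1049 can independently be on or off in c.
count = 2^4 = 16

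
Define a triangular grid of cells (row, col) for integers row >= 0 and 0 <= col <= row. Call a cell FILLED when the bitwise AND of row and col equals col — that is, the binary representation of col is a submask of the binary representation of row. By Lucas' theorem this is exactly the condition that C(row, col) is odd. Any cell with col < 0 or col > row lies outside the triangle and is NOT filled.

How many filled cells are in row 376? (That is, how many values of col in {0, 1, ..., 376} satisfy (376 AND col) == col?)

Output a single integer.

Answer: 32

Derivation:
376 in binary = 101111000
popcount(376) = number of 1-bits in 101111000 = 5
A col c satisfies (376 AND c) == c iff every set bit of c is also set in 376; each of the 5 set bits of 376 can independently be on or off in c.
count = 2^5 = 32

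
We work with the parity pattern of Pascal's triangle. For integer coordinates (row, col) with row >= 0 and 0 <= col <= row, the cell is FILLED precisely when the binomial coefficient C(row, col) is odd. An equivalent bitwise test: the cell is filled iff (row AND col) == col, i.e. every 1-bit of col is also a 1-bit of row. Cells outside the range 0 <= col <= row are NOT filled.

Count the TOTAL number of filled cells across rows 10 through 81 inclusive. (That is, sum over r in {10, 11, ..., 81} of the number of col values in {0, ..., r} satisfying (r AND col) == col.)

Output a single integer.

r10=1010 pc2: +4 =4
r11=1011 pc3: +8 =12
r12=1100 pc2: +4 =16
r13=1101 pc3: +8 =24
r14=1110 pc3: +8 =32
r15=1111 pc4: +16 =48
r16=10000 pc1: +2 =50
r17=10001 pc2: +4 =54
r18=10010 pc2: +4 =58
r19=10011 pc3: +8 =66
r20=10100 pc2: +4 =70
r21=10101 pc3: +8 =78
r22=10110 pc3: +8 =86
r23=10111 pc4: +16 =102
r24=11000 pc2: +4 =106
r25=11001 pc3: +8 =114
r26=11010 pc3: +8 =122
r27=11011 pc4: +16 =138
r28=11100 pc3: +8 =146
r29=11101 pc4: +16 =162
r30=11110 pc4: +16 =178
r31=11111 pc5: +32 =210
r32=100000 pc1: +2 =212
r33=100001 pc2: +4 =216
r34=100010 pc2: +4 =220
r35=100011 pc3: +8 =228
r36=100100 pc2: +4 =232
r37=100101 pc3: +8 =240
r38=100110 pc3: +8 =248
r39=100111 pc4: +16 =264
r40=101000 pc2: +4 =268
r41=101001 pc3: +8 =276
r42=101010 pc3: +8 =284
r43=101011 pc4: +16 =300
r44=101100 pc3: +8 =308
r45=101101 pc4: +16 =324
r46=101110 pc4: +16 =340
r47=101111 pc5: +32 =372
r48=110000 pc2: +4 =376
r49=110001 pc3: +8 =384
r50=110010 pc3: +8 =392
r51=110011 pc4: +16 =408
r52=110100 pc3: +8 =416
r53=110101 pc4: +16 =432
r54=110110 pc4: +16 =448
r55=110111 pc5: +32 =480
r56=111000 pc3: +8 =488
r57=111001 pc4: +16 =504
r58=111010 pc4: +16 =520
r59=111011 pc5: +32 =552
r60=111100 pc4: +16 =568
r61=111101 pc5: +32 =600
r62=111110 pc5: +32 =632
r63=111111 pc6: +64 =696
r64=1000000 pc1: +2 =698
r65=1000001 pc2: +4 =702
r66=1000010 pc2: +4 =706
r67=1000011 pc3: +8 =714
r68=1000100 pc2: +4 =718
r69=1000101 pc3: +8 =726
r70=1000110 pc3: +8 =734
r71=1000111 pc4: +16 =750
r72=1001000 pc2: +4 =754
r73=1001001 pc3: +8 =762
r74=1001010 pc3: +8 =770
r75=1001011 pc4: +16 =786
r76=1001100 pc3: +8 =794
r77=1001101 pc4: +16 =810
r78=1001110 pc4: +16 =826
r79=1001111 pc5: +32 =858
r80=1010000 pc2: +4 =862
r81=1010001 pc3: +8 =870

Answer: 870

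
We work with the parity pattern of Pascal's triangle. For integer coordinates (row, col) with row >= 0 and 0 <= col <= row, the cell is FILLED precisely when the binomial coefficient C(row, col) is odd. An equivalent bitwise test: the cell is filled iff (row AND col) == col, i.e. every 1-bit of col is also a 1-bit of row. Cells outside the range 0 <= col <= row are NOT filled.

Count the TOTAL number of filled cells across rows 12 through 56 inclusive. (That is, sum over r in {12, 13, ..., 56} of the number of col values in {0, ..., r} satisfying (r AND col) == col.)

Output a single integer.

Answer: 476

Derivation:
r12=1100 pc2: +4 =4
r13=1101 pc3: +8 =12
r14=1110 pc3: +8 =20
r15=1111 pc4: +16 =36
r16=10000 pc1: +2 =38
r17=10001 pc2: +4 =42
r18=10010 pc2: +4 =46
r19=10011 pc3: +8 =54
r20=10100 pc2: +4 =58
r21=10101 pc3: +8 =66
r22=10110 pc3: +8 =74
r23=10111 pc4: +16 =90
r24=11000 pc2: +4 =94
r25=11001 pc3: +8 =102
r26=11010 pc3: +8 =110
r27=11011 pc4: +16 =126
r28=11100 pc3: +8 =134
r29=11101 pc4: +16 =150
r30=11110 pc4: +16 =166
r31=11111 pc5: +32 =198
r32=100000 pc1: +2 =200
r33=100001 pc2: +4 =204
r34=100010 pc2: +4 =208
r35=100011 pc3: +8 =216
r36=100100 pc2: +4 =220
r37=100101 pc3: +8 =228
r38=100110 pc3: +8 =236
r39=100111 pc4: +16 =252
r40=101000 pc2: +4 =256
r41=101001 pc3: +8 =264
r42=101010 pc3: +8 =272
r43=101011 pc4: +16 =288
r44=101100 pc3: +8 =296
r45=101101 pc4: +16 =312
r46=101110 pc4: +16 =328
r47=101111 pc5: +32 =360
r48=110000 pc2: +4 =364
r49=110001 pc3: +8 =372
r50=110010 pc3: +8 =380
r51=110011 pc4: +16 =396
r52=110100 pc3: +8 =404
r53=110101 pc4: +16 =420
r54=110110 pc4: +16 =436
r55=110111 pc5: +32 =468
r56=111000 pc3: +8 =476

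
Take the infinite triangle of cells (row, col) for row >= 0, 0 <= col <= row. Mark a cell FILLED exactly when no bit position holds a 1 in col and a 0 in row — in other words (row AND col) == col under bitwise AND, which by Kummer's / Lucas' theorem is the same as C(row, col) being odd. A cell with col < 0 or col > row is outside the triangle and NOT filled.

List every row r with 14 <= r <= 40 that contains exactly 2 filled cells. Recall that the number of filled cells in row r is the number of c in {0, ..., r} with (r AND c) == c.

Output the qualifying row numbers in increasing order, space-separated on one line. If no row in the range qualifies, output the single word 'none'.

Answer: 16 32

Derivation:
Row r has 2^popcount(r) filled cells, so we need popcount(r) = log2(2) = 1.
Scan r = 14..40 and keep those with exactly 1 one-bits:
r=14=1110 popcount=3 -> skip
r=15=1111 popcount=4 -> skip
r=16=10000 popcount=1 -> KEEP
r=17=10001 popcount=2 -> skip
r=18=10010 popcount=2 -> skip
r=19=10011 popcount=3 -> skip
r=20=10100 popcount=2 -> skip
r=21=10101 popcount=3 -> skip
r=22=10110 popcount=3 -> skip
r=23=10111 popcount=4 -> skip
r=24=11000 popcount=2 -> skip
r=25=11001 popcount=3 -> skip
r=26=11010 popcount=3 -> skip
r=27=11011 popcount=4 -> skip
r=28=11100 popcount=3 -> skip
r=29=11101 popcount=4 -> skip
r=30=11110 popcount=4 -> skip
r=31=11111 popcount=5 -> skip
r=32=100000 popcount=1 -> KEEP
r=33=100001 popcount=2 -> skip
r=34=100010 popcount=2 -> skip
r=35=100011 popcount=3 -> skip
r=36=100100 popcount=2 -> skip
r=37=100101 popcount=3 -> skip
r=38=100110 popcount=3 -> skip
r=39=100111 popcount=4 -> skip
r=40=101000 popcount=2 -> skip
Kept rows: 16 32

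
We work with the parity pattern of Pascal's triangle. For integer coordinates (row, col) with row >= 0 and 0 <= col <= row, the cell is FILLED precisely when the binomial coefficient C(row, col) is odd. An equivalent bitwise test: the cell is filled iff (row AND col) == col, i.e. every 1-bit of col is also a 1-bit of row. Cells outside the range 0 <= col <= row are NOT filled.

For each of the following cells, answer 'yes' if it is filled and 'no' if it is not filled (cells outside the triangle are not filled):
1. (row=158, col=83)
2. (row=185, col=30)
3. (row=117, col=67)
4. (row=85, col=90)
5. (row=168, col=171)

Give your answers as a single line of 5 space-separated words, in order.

(158,83): row=0b10011110, col=0b1010011, row AND col = 0b10010 = 18; 18 != 83 -> empty
(185,30): row=0b10111001, col=0b11110, row AND col = 0b11000 = 24; 24 != 30 -> empty
(117,67): row=0b1110101, col=0b1000011, row AND col = 0b1000001 = 65; 65 != 67 -> empty
(85,90): col outside [0, 85] -> not filled
(168,171): col outside [0, 168] -> not filled

Answer: no no no no no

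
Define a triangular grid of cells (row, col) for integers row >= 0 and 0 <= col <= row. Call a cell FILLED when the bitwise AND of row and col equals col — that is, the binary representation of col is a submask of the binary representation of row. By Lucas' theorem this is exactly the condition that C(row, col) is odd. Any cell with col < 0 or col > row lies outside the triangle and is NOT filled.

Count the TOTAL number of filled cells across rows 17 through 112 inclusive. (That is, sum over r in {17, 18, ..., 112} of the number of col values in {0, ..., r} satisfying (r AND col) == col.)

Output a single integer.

r17=10001 pc2: +4 =4
r18=10010 pc2: +4 =8
r19=10011 pc3: +8 =16
r20=10100 pc2: +4 =20
r21=10101 pc3: +8 =28
r22=10110 pc3: +8 =36
r23=10111 pc4: +16 =52
r24=11000 pc2: +4 =56
r25=11001 pc3: +8 =64
r26=11010 pc3: +8 =72
r27=11011 pc4: +16 =88
r28=11100 pc3: +8 =96
r29=11101 pc4: +16 =112
r30=11110 pc4: +16 =128
r31=11111 pc5: +32 =160
r32=100000 pc1: +2 =162
r33=100001 pc2: +4 =166
r34=100010 pc2: +4 =170
r35=100011 pc3: +8 =178
r36=100100 pc2: +4 =182
r37=100101 pc3: +8 =190
r38=100110 pc3: +8 =198
r39=100111 pc4: +16 =214
r40=101000 pc2: +4 =218
r41=101001 pc3: +8 =226
r42=101010 pc3: +8 =234
r43=101011 pc4: +16 =250
r44=101100 pc3: +8 =258
r45=101101 pc4: +16 =274
r46=101110 pc4: +16 =290
r47=101111 pc5: +32 =322
r48=110000 pc2: +4 =326
r49=110001 pc3: +8 =334
r50=110010 pc3: +8 =342
r51=110011 pc4: +16 =358
r52=110100 pc3: +8 =366
r53=110101 pc4: +16 =382
r54=110110 pc4: +16 =398
r55=110111 pc5: +32 =430
r56=111000 pc3: +8 =438
r57=111001 pc4: +16 =454
r58=111010 pc4: +16 =470
r59=111011 pc5: +32 =502
r60=111100 pc4: +16 =518
r61=111101 pc5: +32 =550
r62=111110 pc5: +32 =582
r63=111111 pc6: +64 =646
r64=1000000 pc1: +2 =648
r65=1000001 pc2: +4 =652
r66=1000010 pc2: +4 =656
r67=1000011 pc3: +8 =664
r68=1000100 pc2: +4 =668
r69=1000101 pc3: +8 =676
r70=1000110 pc3: +8 =684
r71=1000111 pc4: +16 =700
r72=1001000 pc2: +4 =704
r73=1001001 pc3: +8 =712
r74=1001010 pc3: +8 =720
r75=1001011 pc4: +16 =736
r76=1001100 pc3: +8 =744
r77=1001101 pc4: +16 =760
r78=1001110 pc4: +16 =776
r79=1001111 pc5: +32 =808
r80=1010000 pc2: +4 =812
r81=1010001 pc3: +8 =820
r82=1010010 pc3: +8 =828
r83=1010011 pc4: +16 =844
r84=1010100 pc3: +8 =852
r85=1010101 pc4: +16 =868
r86=1010110 pc4: +16 =884
r87=1010111 pc5: +32 =916
r88=1011000 pc3: +8 =924
r89=1011001 pc4: +16 =940
r90=1011010 pc4: +16 =956
r91=1011011 pc5: +32 =988
r92=1011100 pc4: +16 =1004
r93=1011101 pc5: +32 =1036
r94=1011110 pc5: +32 =1068
r95=1011111 pc6: +64 =1132
r96=1100000 pc2: +4 =1136
r97=1100001 pc3: +8 =1144
r98=1100010 pc3: +8 =1152
r99=1100011 pc4: +16 =1168
r100=1100100 pc3: +8 =1176
r101=1100101 pc4: +16 =1192
r102=1100110 pc4: +16 =1208
r103=1100111 pc5: +32 =1240
r104=1101000 pc3: +8 =1248
r105=1101001 pc4: +16 =1264
r106=1101010 pc4: +16 =1280
r107=1101011 pc5: +32 =1312
r108=1101100 pc4: +16 =1328
r109=1101101 pc5: +32 =1360
r110=1101110 pc5: +32 =1392
r111=1101111 pc6: +64 =1456
r112=1110000 pc3: +8 =1464

Answer: 1464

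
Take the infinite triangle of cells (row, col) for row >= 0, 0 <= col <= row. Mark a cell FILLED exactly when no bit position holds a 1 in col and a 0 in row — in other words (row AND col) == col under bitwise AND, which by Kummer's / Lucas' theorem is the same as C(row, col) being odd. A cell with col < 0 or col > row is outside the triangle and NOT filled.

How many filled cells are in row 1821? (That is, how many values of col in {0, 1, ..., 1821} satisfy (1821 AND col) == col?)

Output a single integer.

Answer: 128

Derivation:
1821 in binary = 11100011101
popcount(1821) = number of 1-bits in 11100011101 = 7
A col c satisfies (1821 AND c) == c iff every set bit of c is also set in 1821; each of the 7 set bits of 1821 can independently be on or off in c.
count = 2^7 = 128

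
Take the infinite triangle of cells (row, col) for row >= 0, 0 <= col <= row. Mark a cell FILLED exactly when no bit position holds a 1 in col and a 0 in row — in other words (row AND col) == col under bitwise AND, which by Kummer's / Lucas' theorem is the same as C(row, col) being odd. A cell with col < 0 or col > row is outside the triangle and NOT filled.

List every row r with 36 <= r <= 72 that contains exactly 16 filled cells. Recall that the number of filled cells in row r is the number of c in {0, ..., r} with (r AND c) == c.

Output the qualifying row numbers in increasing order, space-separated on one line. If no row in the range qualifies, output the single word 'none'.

Answer: 39 43 45 46 51 53 54 57 58 60 71

Derivation:
Row r has 2^popcount(r) filled cells, so we need popcount(r) = log2(16) = 4.
Scan r = 36..72 and keep those with exactly 4 one-bits:
r=36=100100 popcount=2 -> skip
r=37=100101 popcount=3 -> skip
r=38=100110 popcount=3 -> skip
r=39=100111 popcount=4 -> KEEP
r=40=101000 popcount=2 -> skip
r=41=101001 popcount=3 -> skip
r=42=101010 popcount=3 -> skip
r=43=101011 popcount=4 -> KEEP
r=44=101100 popcount=3 -> skip
r=45=101101 popcount=4 -> KEEP
r=46=101110 popcount=4 -> KEEP
r=47=101111 popcount=5 -> skip
r=48=110000 popcount=2 -> skip
r=49=110001 popcount=3 -> skip
r=50=110010 popcount=3 -> skip
r=51=110011 popcount=4 -> KEEP
r=52=110100 popcount=3 -> skip
r=53=110101 popcount=4 -> KEEP
r=54=110110 popcount=4 -> KEEP
r=55=110111 popcount=5 -> skip
r=56=111000 popcount=3 -> skip
r=57=111001 popcount=4 -> KEEP
r=58=111010 popcount=4 -> KEEP
r=59=111011 popcount=5 -> skip
r=60=111100 popcount=4 -> KEEP
r=61=111101 popcount=5 -> skip
r=62=111110 popcount=5 -> skip
r=63=111111 popcount=6 -> skip
r=64=1000000 popcount=1 -> skip
r=65=1000001 popcount=2 -> skip
r=66=1000010 popcount=2 -> skip
r=67=1000011 popcount=3 -> skip
r=68=1000100 popcount=2 -> skip
r=69=1000101 popcount=3 -> skip
r=70=1000110 popcount=3 -> skip
r=71=1000111 popcount=4 -> KEEP
r=72=1001000 popcount=2 -> skip
Kept rows: 39 43 45 46 51 53 54 57 58 60 71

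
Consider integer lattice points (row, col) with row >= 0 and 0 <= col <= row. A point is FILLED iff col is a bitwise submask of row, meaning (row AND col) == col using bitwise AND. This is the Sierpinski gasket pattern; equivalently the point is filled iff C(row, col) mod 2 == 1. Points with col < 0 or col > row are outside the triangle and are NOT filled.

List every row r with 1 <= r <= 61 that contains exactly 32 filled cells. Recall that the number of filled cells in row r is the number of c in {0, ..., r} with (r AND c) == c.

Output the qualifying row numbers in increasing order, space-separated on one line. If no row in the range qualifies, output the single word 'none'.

Answer: 31 47 55 59 61

Derivation:
Row r has 2^popcount(r) filled cells, so we need popcount(r) = log2(32) = 5.
Scan r = 1..61 and keep those with exactly 5 one-bits:
r=1=1 popcount=1 -> skip
r=2=10 popcount=1 -> skip
r=3=11 popcount=2 -> skip
r=4=100 popcount=1 -> skip
r=5=101 popcount=2 -> skip
r=6=110 popcount=2 -> skip
r=7=111 popcount=3 -> skip
r=8=1000 popcount=1 -> skip
r=9=1001 popcount=2 -> skip
r=10=1010 popcount=2 -> skip
r=11=1011 popcount=3 -> skip
r=12=1100 popcount=2 -> skip
r=13=1101 popcount=3 -> skip
r=14=1110 popcount=3 -> skip
r=15=1111 popcount=4 -> skip
r=16=10000 popcount=1 -> skip
r=17=10001 popcount=2 -> skip
r=18=10010 popcount=2 -> skip
r=19=10011 popcount=3 -> skip
r=20=10100 popcount=2 -> skip
r=21=10101 popcount=3 -> skip
r=22=10110 popcount=3 -> skip
r=23=10111 popcount=4 -> skip
r=24=11000 popcount=2 -> skip
r=25=11001 popcount=3 -> skip
r=26=11010 popcount=3 -> skip
r=27=11011 popcount=4 -> skip
r=28=11100 popcount=3 -> skip
r=29=11101 popcount=4 -> skip
r=30=11110 popcount=4 -> skip
r=31=11111 popcount=5 -> KEEP
r=32=100000 popcount=1 -> skip
r=33=100001 popcount=2 -> skip
r=34=100010 popcount=2 -> skip
r=35=100011 popcount=3 -> skip
r=36=100100 popcount=2 -> skip
r=37=100101 popcount=3 -> skip
r=38=100110 popcount=3 -> skip
r=39=100111 popcount=4 -> skip
r=40=101000 popcount=2 -> skip
r=41=101001 popcount=3 -> skip
r=42=101010 popcount=3 -> skip
r=43=101011 popcount=4 -> skip
r=44=101100 popcount=3 -> skip
r=45=101101 popcount=4 -> skip
r=46=101110 popcount=4 -> skip
r=47=101111 popcount=5 -> KEEP
r=48=110000 popcount=2 -> skip
r=49=110001 popcount=3 -> skip
r=50=110010 popcount=3 -> skip
r=51=110011 popcount=4 -> skip
r=52=110100 popcount=3 -> skip
r=53=110101 popcount=4 -> skip
r=54=110110 popcount=4 -> skip
r=55=110111 popcount=5 -> KEEP
r=56=111000 popcount=3 -> skip
r=57=111001 popcount=4 -> skip
r=58=111010 popcount=4 -> skip
r=59=111011 popcount=5 -> KEEP
r=60=111100 popcount=4 -> skip
r=61=111101 popcount=5 -> KEEP
Kept rows: 31 47 55 59 61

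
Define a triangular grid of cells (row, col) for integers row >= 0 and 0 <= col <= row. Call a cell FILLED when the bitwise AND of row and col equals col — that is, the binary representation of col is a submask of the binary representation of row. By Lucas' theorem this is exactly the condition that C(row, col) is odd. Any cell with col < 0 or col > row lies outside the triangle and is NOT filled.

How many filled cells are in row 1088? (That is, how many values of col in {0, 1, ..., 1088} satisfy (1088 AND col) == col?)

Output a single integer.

1088 in binary = 10001000000
popcount(1088) = number of 1-bits in 10001000000 = 2
A col c satisfies (1088 AND c) == c iff every set bit of c is also set in 1088; each of the 2 set bits of 1088 can independently be on or off in c.
count = 2^2 = 4

Answer: 4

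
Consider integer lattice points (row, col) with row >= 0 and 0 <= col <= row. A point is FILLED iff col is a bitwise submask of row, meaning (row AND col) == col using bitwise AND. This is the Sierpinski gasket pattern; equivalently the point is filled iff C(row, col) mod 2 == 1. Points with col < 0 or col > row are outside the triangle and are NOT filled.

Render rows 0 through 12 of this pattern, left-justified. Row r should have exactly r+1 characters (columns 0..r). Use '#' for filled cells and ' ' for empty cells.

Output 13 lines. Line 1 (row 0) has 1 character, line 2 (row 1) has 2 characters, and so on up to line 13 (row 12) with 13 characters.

Answer: #
##
# #
####
#   #
##  ##
# # # #
########
#       #
##      ##
# #     # #
####    ####
#   #   #   #

Derivation:
r0=0: #
r1=1: ##
r2=10: # #
r3=11: ####
r4=100: #   #
r5=101: ##  ##
r6=110: # # # #
r7=111: ########
r8=1000: #       #
r9=1001: ##      ##
r10=1010: # #     # #
r11=1011: ####    ####
r12=1100: #   #   #   #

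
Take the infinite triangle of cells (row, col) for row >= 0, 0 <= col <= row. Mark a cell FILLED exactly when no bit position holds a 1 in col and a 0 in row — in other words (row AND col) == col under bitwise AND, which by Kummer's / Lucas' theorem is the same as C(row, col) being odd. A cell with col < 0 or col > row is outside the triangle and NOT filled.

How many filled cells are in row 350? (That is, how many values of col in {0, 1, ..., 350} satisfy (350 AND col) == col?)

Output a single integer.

Answer: 64

Derivation:
350 in binary = 101011110
popcount(350) = number of 1-bits in 101011110 = 6
A col c satisfies (350 AND c) == c iff every set bit of c is also set in 350; each of the 6 set bits of 350 can independently be on or off in c.
count = 2^6 = 64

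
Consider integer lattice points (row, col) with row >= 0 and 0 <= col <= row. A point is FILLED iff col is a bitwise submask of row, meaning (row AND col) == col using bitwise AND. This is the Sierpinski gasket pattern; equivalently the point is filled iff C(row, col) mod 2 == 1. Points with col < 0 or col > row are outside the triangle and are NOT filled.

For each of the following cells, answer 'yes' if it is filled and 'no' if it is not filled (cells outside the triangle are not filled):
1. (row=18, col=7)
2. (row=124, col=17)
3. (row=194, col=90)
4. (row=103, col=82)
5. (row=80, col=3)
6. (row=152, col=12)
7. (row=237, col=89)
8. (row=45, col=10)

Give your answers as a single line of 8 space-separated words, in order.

(18,7): row=0b10010, col=0b111, row AND col = 0b10 = 2; 2 != 7 -> empty
(124,17): row=0b1111100, col=0b10001, row AND col = 0b10000 = 16; 16 != 17 -> empty
(194,90): row=0b11000010, col=0b1011010, row AND col = 0b1000010 = 66; 66 != 90 -> empty
(103,82): row=0b1100111, col=0b1010010, row AND col = 0b1000010 = 66; 66 != 82 -> empty
(80,3): row=0b1010000, col=0b11, row AND col = 0b0 = 0; 0 != 3 -> empty
(152,12): row=0b10011000, col=0b1100, row AND col = 0b1000 = 8; 8 != 12 -> empty
(237,89): row=0b11101101, col=0b1011001, row AND col = 0b1001001 = 73; 73 != 89 -> empty
(45,10): row=0b101101, col=0b1010, row AND col = 0b1000 = 8; 8 != 10 -> empty

Answer: no no no no no no no no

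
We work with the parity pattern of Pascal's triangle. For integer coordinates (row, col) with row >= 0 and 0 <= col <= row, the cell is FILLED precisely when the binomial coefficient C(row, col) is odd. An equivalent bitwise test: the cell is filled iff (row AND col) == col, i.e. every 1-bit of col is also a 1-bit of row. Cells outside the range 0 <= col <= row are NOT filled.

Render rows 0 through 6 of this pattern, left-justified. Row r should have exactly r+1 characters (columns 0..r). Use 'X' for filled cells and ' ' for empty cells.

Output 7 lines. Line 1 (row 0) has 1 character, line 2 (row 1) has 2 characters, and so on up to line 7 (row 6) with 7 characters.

r0=0: X
r1=1: XX
r2=10: X X
r3=11: XXXX
r4=100: X   X
r5=101: XX  XX
r6=110: X X X X

Answer: X
XX
X X
XXXX
X   X
XX  XX
X X X X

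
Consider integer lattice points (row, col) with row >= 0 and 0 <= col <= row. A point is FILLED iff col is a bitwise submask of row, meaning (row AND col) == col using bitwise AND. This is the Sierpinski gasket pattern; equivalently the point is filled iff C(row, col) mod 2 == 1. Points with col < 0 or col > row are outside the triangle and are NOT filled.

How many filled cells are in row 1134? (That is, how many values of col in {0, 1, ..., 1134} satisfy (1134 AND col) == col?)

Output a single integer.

1134 in binary = 10001101110
popcount(1134) = number of 1-bits in 10001101110 = 6
A col c satisfies (1134 AND c) == c iff every set bit of c is also set in 1134; each of the 6 set bits of 1134 can independently be on or off in c.
count = 2^6 = 64

Answer: 64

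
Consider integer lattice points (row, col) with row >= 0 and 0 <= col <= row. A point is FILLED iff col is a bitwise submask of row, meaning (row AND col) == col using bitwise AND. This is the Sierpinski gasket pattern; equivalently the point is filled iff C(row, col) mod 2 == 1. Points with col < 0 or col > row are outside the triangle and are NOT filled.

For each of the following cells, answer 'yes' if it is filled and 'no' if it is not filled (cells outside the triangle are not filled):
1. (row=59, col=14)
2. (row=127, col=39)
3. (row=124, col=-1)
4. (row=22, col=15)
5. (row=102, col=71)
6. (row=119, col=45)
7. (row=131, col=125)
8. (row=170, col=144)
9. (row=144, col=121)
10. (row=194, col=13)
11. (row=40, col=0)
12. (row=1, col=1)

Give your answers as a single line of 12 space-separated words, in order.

(59,14): row=0b111011, col=0b1110, row AND col = 0b1010 = 10; 10 != 14 -> empty
(127,39): row=0b1111111, col=0b100111, row AND col = 0b100111 = 39; 39 == 39 -> filled
(124,-1): col outside [0, 124] -> not filled
(22,15): row=0b10110, col=0b1111, row AND col = 0b110 = 6; 6 != 15 -> empty
(102,71): row=0b1100110, col=0b1000111, row AND col = 0b1000110 = 70; 70 != 71 -> empty
(119,45): row=0b1110111, col=0b101101, row AND col = 0b100101 = 37; 37 != 45 -> empty
(131,125): row=0b10000011, col=0b1111101, row AND col = 0b1 = 1; 1 != 125 -> empty
(170,144): row=0b10101010, col=0b10010000, row AND col = 0b10000000 = 128; 128 != 144 -> empty
(144,121): row=0b10010000, col=0b1111001, row AND col = 0b10000 = 16; 16 != 121 -> empty
(194,13): row=0b11000010, col=0b1101, row AND col = 0b0 = 0; 0 != 13 -> empty
(40,0): row=0b101000, col=0b0, row AND col = 0b0 = 0; 0 == 0 -> filled
(1,1): row=0b1, col=0b1, row AND col = 0b1 = 1; 1 == 1 -> filled

Answer: no yes no no no no no no no no yes yes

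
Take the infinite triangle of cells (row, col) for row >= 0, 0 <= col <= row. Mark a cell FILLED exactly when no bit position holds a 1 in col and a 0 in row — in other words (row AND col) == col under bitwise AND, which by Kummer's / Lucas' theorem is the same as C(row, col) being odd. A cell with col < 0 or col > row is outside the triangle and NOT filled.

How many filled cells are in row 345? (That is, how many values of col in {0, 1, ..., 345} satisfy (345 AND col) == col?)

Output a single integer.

Answer: 32

Derivation:
345 in binary = 101011001
popcount(345) = number of 1-bits in 101011001 = 5
A col c satisfies (345 AND c) == c iff every set bit of c is also set in 345; each of the 5 set bits of 345 can independently be on or off in c.
count = 2^5 = 32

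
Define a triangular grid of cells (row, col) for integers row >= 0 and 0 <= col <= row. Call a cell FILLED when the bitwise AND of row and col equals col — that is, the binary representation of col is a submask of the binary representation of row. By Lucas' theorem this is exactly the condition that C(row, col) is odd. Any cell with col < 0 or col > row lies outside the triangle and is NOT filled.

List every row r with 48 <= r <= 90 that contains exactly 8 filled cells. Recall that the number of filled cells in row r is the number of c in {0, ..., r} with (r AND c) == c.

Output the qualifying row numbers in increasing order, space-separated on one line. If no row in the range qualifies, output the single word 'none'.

Row r has 2^popcount(r) filled cells, so we need popcount(r) = log2(8) = 3.
Scan r = 48..90 and keep those with exactly 3 one-bits:
r=48=110000 popcount=2 -> skip
r=49=110001 popcount=3 -> KEEP
r=50=110010 popcount=3 -> KEEP
r=51=110011 popcount=4 -> skip
r=52=110100 popcount=3 -> KEEP
r=53=110101 popcount=4 -> skip
r=54=110110 popcount=4 -> skip
r=55=110111 popcount=5 -> skip
r=56=111000 popcount=3 -> KEEP
r=57=111001 popcount=4 -> skip
r=58=111010 popcount=4 -> skip
r=59=111011 popcount=5 -> skip
r=60=111100 popcount=4 -> skip
r=61=111101 popcount=5 -> skip
r=62=111110 popcount=5 -> skip
r=63=111111 popcount=6 -> skip
r=64=1000000 popcount=1 -> skip
r=65=1000001 popcount=2 -> skip
r=66=1000010 popcount=2 -> skip
r=67=1000011 popcount=3 -> KEEP
r=68=1000100 popcount=2 -> skip
r=69=1000101 popcount=3 -> KEEP
r=70=1000110 popcount=3 -> KEEP
r=71=1000111 popcount=4 -> skip
r=72=1001000 popcount=2 -> skip
r=73=1001001 popcount=3 -> KEEP
r=74=1001010 popcount=3 -> KEEP
r=75=1001011 popcount=4 -> skip
r=76=1001100 popcount=3 -> KEEP
r=77=1001101 popcount=4 -> skip
r=78=1001110 popcount=4 -> skip
r=79=1001111 popcount=5 -> skip
r=80=1010000 popcount=2 -> skip
r=81=1010001 popcount=3 -> KEEP
r=82=1010010 popcount=3 -> KEEP
r=83=1010011 popcount=4 -> skip
r=84=1010100 popcount=3 -> KEEP
r=85=1010101 popcount=4 -> skip
r=86=1010110 popcount=4 -> skip
r=87=1010111 popcount=5 -> skip
r=88=1011000 popcount=3 -> KEEP
r=89=1011001 popcount=4 -> skip
r=90=1011010 popcount=4 -> skip
Kept rows: 49 50 52 56 67 69 70 73 74 76 81 82 84 88

Answer: 49 50 52 56 67 69 70 73 74 76 81 82 84 88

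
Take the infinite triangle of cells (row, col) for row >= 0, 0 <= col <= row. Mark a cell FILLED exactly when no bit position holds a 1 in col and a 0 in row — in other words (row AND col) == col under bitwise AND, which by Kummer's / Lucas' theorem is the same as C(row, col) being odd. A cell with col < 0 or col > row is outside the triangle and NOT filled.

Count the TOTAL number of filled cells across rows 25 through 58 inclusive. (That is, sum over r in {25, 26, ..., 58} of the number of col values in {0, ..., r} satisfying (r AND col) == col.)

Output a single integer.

Answer: 414

Derivation:
r25=11001 pc3: +8 =8
r26=11010 pc3: +8 =16
r27=11011 pc4: +16 =32
r28=11100 pc3: +8 =40
r29=11101 pc4: +16 =56
r30=11110 pc4: +16 =72
r31=11111 pc5: +32 =104
r32=100000 pc1: +2 =106
r33=100001 pc2: +4 =110
r34=100010 pc2: +4 =114
r35=100011 pc3: +8 =122
r36=100100 pc2: +4 =126
r37=100101 pc3: +8 =134
r38=100110 pc3: +8 =142
r39=100111 pc4: +16 =158
r40=101000 pc2: +4 =162
r41=101001 pc3: +8 =170
r42=101010 pc3: +8 =178
r43=101011 pc4: +16 =194
r44=101100 pc3: +8 =202
r45=101101 pc4: +16 =218
r46=101110 pc4: +16 =234
r47=101111 pc5: +32 =266
r48=110000 pc2: +4 =270
r49=110001 pc3: +8 =278
r50=110010 pc3: +8 =286
r51=110011 pc4: +16 =302
r52=110100 pc3: +8 =310
r53=110101 pc4: +16 =326
r54=110110 pc4: +16 =342
r55=110111 pc5: +32 =374
r56=111000 pc3: +8 =382
r57=111001 pc4: +16 =398
r58=111010 pc4: +16 =414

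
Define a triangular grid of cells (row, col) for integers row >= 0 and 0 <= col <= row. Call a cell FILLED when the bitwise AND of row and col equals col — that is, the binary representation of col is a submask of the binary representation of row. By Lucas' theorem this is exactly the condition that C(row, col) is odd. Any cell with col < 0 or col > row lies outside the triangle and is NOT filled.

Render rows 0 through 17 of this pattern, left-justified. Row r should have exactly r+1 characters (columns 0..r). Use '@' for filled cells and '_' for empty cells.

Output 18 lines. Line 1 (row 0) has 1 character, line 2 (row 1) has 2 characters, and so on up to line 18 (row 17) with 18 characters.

Answer: @
@@
@_@
@@@@
@___@
@@__@@
@_@_@_@
@@@@@@@@
@_______@
@@______@@
@_@_____@_@
@@@@____@@@@
@___@___@___@
@@__@@__@@__@@
@_@_@_@_@_@_@_@
@@@@@@@@@@@@@@@@
@_______________@
@@______________@@

Derivation:
r0=0: @
r1=1: @@
r2=10: @_@
r3=11: @@@@
r4=100: @___@
r5=101: @@__@@
r6=110: @_@_@_@
r7=111: @@@@@@@@
r8=1000: @_______@
r9=1001: @@______@@
r10=1010: @_@_____@_@
r11=1011: @@@@____@@@@
r12=1100: @___@___@___@
r13=1101: @@__@@__@@__@@
r14=1110: @_@_@_@_@_@_@_@
r15=1111: @@@@@@@@@@@@@@@@
r16=10000: @_______________@
r17=10001: @@______________@@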